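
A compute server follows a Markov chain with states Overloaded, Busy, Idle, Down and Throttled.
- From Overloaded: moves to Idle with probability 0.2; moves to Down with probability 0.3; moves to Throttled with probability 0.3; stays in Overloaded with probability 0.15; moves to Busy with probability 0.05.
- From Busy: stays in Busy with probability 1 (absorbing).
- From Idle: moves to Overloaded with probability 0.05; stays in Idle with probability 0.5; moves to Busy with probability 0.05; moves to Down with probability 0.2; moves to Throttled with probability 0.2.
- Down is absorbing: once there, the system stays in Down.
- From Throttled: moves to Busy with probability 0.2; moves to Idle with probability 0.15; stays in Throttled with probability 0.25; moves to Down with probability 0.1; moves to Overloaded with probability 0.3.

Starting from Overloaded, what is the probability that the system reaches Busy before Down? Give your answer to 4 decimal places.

Let h(s) be the probability of absorption at Busy starting from transient state s. Then h(Busy) = 1 and h(Down) = 0. By first-step analysis:
h(Overloaded) = 0.15·h(Overloaded) + 0.05·1 + 0.2·h(Idle) + 0.3·0 + 0.3·h(Throttled)
h(Idle) = 0.05·h(Overloaded) + 0.05·1 + 0.5·h(Idle) + 0.2·0 + 0.2·h(Throttled)
h(Throttled) = 0.3·h(Overloaded) + 0.2·1 + 0.15·h(Idle) + 0.1·0 + 0.25·h(Throttled)
Solving: h(Overloaded) = 0.2870, h(Idle) = 0.3057, h(Throttled) = 0.4426.
Starting from Overloaded, the probability is 0.2870.

0.2870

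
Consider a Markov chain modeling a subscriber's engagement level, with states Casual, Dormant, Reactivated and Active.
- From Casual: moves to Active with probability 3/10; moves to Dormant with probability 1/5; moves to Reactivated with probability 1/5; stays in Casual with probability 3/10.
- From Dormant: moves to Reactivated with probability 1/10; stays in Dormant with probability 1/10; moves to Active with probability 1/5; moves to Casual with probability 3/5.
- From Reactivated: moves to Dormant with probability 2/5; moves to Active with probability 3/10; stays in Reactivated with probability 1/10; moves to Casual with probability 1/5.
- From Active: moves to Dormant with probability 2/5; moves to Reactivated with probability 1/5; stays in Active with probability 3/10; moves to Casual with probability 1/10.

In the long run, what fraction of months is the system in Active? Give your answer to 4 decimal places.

0.2740

Let the stationary distribution be π with π = πP and π_1 + π_2 + π_3 + π_4 = 1.
π_1 = 0.3·π_1 + 0.6·π_2 + 0.2·π_3 + 0.1·π_4
π_2 = 0.2·π_1 + 0.1·π_2 + 0.4·π_3 + 0.4·π_4
π_3 = 0.2·π_1 + 0.1·π_2 + 0.1·π_3 + 0.2·π_4
Solving with the normalization constraint gives π = (0.3075, 0.2604, 0.1581, 0.2740).
So the stationary probability of Active is 0.2740.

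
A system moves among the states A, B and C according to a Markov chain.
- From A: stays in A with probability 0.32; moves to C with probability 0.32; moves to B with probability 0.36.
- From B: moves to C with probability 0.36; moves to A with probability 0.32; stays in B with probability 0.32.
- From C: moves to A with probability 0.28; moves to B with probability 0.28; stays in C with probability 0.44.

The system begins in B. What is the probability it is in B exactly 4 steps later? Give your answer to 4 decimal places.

Propagate the distribution vector 4 steps from B.
After 0 steps: (0.0000, 1.0000, 0.0000)
After 1 step: (0.3200, 0.3200, 0.3600)
After 2 steps: (0.3056, 0.3184, 0.3760)
After 3 steps: (0.3050, 0.3172, 0.3779)
After 4 steps: (0.3049, 0.3171, 0.3780)
P(in B after 4 steps) = 0.3171

0.3171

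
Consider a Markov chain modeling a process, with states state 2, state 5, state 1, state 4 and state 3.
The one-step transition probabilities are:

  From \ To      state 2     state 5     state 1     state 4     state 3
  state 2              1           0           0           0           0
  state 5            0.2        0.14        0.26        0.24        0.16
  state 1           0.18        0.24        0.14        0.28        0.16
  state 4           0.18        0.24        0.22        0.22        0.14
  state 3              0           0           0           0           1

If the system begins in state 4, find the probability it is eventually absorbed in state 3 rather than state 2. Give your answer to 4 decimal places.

Let h(s) be the probability of absorption at state 3 starting from transient state s. Then h(state 3) = 1 and h(state 2) = 0. By first-step analysis:
h(state 5) = 0.2·0 + 0.14·h(state 5) + 0.26·h(state 1) + 0.24·h(state 4) + 0.16·1
h(state 1) = 0.18·0 + 0.24·h(state 5) + 0.14·h(state 1) + 0.28·h(state 4) + 0.16·1
h(state 4) = 0.18·0 + 0.24·h(state 5) + 0.22·h(state 1) + 0.22·h(state 4) + 0.14·1
Solving: h(state 5) = 0.4486, h(state 1) = 0.4565, h(state 4) = 0.4463.
Starting from state 4, the probability is 0.4463.

0.4463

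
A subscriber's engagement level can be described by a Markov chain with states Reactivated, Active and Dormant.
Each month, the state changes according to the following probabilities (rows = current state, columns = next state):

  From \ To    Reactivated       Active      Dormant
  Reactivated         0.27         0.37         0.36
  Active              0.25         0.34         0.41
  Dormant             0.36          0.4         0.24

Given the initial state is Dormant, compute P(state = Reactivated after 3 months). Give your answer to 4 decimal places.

0.2943

Propagate the distribution vector 3 months from Dormant.
After 0 months: (0.0000, 0.0000, 1.0000)
After 1 month: (0.3600, 0.4000, 0.2400)
After 2 months: (0.2836, 0.3652, 0.3512)
After 3 months: (0.2943, 0.3696, 0.3361)
P(in Reactivated after 3 months) = 0.2943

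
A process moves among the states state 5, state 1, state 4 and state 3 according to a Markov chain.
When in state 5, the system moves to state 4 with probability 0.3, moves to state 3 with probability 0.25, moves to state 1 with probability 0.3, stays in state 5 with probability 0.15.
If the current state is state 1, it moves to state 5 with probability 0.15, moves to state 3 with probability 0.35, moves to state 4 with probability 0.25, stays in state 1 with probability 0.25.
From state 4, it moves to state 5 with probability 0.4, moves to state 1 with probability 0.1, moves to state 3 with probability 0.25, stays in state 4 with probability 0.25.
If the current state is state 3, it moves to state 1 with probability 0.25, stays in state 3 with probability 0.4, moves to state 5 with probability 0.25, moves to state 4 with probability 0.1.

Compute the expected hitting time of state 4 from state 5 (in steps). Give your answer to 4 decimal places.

Let t(s) be the expected number of steps to first reach state 4 from state s, with t(state 4) = 0. Conditioning on the first step:
t(state 5) = 1 + 0.15·t(state 5) + 0.3·t(state 1) + 0.25·t(state 3)
t(state 1) = 1 + 0.15·t(state 5) + 0.25·t(state 1) + 0.35·t(state 3)
t(state 3) = 1 + 0.25·t(state 5) + 0.25·t(state 1) + 0.4·t(state 3)
Solving: t(state 5) = 4.5186, t(state 1) = 4.8332, t(state 3) = 5.5632.
Expected steps from state 5 to state 4: 4.5186.

4.5186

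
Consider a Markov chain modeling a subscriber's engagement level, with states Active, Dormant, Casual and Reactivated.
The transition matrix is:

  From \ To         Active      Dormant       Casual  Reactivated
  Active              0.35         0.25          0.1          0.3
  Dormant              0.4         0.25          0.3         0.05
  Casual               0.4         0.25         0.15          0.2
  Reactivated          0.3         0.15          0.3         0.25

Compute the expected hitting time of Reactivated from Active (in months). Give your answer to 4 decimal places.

Let t(s) be the expected number of months to first reach Reactivated from state s, with t(Reactivated) = 0. Conditioning on the first month:
t(Active) = 1 + 0.35·t(Active) + 0.25·t(Dormant) + 0.1·t(Casual)
t(Dormant) = 1 + 0.4·t(Active) + 0.25·t(Dormant) + 0.3·t(Casual)
t(Casual) = 1 + 0.4·t(Active) + 0.25·t(Dormant) + 0.15·t(Casual)
Solving: t(Active) = 4.5104, t(Dormant) = 5.7329, t(Casual) = 4.9852.
Expected months from Active to Reactivated: 4.5104.

4.5104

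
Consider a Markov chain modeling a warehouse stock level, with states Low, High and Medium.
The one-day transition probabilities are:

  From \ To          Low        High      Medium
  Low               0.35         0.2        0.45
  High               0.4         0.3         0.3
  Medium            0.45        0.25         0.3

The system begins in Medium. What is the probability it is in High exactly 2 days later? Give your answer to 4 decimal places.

Sum over the intermediate state after 1 day:
P = P(Medium→Low)·P(Low→High) + P(Medium→High)·P(High→High) + P(Medium→Medium)·P(Medium→High)
  = 0.45×0.2 + 0.25×0.3 + 0.3×0.25
  = 0.0900 + 0.0750 + 0.0750 = 0.2400

0.2400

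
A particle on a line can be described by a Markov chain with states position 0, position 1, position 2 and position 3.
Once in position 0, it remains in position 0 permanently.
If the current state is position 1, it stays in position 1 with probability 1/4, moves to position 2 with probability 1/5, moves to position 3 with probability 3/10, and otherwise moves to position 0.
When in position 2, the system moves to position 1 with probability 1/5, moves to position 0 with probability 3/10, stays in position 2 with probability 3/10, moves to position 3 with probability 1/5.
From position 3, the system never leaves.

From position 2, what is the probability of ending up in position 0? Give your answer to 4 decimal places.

Let h(s) be the probability of absorption at position 0 starting from transient state s. Then h(position 0) = 1 and h(position 3) = 0. By first-step analysis:
h(position 1) = 0.25·1 + 0.25·h(position 1) + 0.2·h(position 2) + 0.3·0
h(position 2) = 0.3·1 + 0.2·h(position 1) + 0.3·h(position 2) + 0.2·0
Solving: h(position 1) = 0.4845, h(position 2) = 0.5670.
Starting from position 2, the probability is 0.5670.

0.5670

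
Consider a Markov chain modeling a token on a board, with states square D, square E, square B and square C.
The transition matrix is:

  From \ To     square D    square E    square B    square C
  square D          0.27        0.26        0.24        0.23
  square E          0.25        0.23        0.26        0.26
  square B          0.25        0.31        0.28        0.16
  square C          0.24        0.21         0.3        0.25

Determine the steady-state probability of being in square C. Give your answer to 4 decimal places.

0.2233

Let the stationary distribution be π with π = πP and π_1 + π_2 + π_3 + π_4 = 1.
π_1 = 0.27·π_1 + 0.25·π_2 + 0.25·π_3 + 0.24·π_4
π_2 = 0.26·π_1 + 0.23·π_2 + 0.31·π_3 + 0.21·π_4
π_3 = 0.24·π_1 + 0.26·π_2 + 0.28·π_3 + 0.3·π_4
Solving with the normalization constraint gives π = (0.2528, 0.2547, 0.2693, 0.2233).
So the stationary probability of square C is 0.2233.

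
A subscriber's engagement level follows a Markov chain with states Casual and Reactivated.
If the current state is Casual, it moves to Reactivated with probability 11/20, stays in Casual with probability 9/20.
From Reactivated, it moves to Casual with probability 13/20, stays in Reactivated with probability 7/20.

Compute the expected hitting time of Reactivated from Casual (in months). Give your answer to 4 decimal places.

1.8182

Let t(s) be the expected number of months to first reach Reactivated from state s, with t(Reactivated) = 0. Conditioning on the first month:
t(Casual) = 1 + 0.45·t(Casual)
Solving: t(Casual) = 1.8182.
Expected months from Casual to Reactivated: 1.8182.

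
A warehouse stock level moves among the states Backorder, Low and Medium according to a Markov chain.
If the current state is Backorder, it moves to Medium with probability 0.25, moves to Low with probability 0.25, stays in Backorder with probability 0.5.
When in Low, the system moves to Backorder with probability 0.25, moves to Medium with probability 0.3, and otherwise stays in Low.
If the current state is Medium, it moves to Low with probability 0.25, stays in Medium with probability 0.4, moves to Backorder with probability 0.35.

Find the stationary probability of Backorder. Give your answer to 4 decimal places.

Let the stationary distribution be π with π = πP and π_1 + π_2 + π_3 = 1.
π_1 = 0.5·π_1 + 0.25·π_2 + 0.35·π_3
π_2 = 0.25·π_1 + 0.45·π_2 + 0.25·π_3
Solving with the normalization constraint gives π = (0.3750, 0.3125, 0.3125).
So the stationary probability of Backorder is 0.3750.

0.3750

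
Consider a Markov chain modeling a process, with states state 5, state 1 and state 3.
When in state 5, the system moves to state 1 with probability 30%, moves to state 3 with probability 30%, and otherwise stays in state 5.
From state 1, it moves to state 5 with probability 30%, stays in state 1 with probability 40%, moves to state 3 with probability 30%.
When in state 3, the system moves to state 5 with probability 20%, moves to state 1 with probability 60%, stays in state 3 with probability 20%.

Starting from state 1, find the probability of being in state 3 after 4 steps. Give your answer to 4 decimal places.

Propagate the distribution vector 4 steps from state 1.
After 0 steps: (0.0000, 1.0000, 0.0000)
After 1 step: (0.3000, 0.4000, 0.3000)
After 2 steps: (0.3000, 0.4300, 0.2700)
After 3 steps: (0.3030, 0.4240, 0.2730)
After 4 steps: (0.3030, 0.4243, 0.2727)
P(in state 3 after 4 steps) = 0.2727

0.2727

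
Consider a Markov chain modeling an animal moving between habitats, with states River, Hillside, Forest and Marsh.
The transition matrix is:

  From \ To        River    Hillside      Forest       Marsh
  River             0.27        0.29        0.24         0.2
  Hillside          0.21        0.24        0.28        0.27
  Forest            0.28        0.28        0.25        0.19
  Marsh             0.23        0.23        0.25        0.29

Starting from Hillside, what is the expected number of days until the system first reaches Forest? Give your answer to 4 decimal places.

3.8013

Let t(s) be the expected number of days to first reach Forest from state s, with t(Forest) = 0. Conditioning on the first day:
t(River) = 1 + 0.27·t(River) + 0.29·t(Hillside) + 0.2·t(Marsh)
t(Hillside) = 1 + 0.21·t(River) + 0.24·t(Hillside) + 0.27·t(Marsh)
t(Marsh) = 1 + 0.23·t(River) + 0.23·t(Hillside) + 0.29·t(Marsh)
Solving: t(River) = 3.9542, t(Hillside) = 3.8013, t(Marsh) = 3.9208.
Expected days from Hillside to Forest: 3.8013.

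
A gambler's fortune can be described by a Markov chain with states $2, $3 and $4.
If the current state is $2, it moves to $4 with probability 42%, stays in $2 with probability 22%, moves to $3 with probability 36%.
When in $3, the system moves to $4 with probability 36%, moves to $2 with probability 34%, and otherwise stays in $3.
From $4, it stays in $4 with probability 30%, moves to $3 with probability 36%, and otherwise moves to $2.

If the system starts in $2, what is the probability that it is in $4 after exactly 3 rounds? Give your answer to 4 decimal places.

Propagate the distribution vector 3 rounds from $2.
After 0 rounds: (1.0000, 0.0000, 0.0000)
After 1 round: (0.2200, 0.3600, 0.4200)
After 2 rounds: (0.3136, 0.3384, 0.3480)
After 3 rounds: (0.3024, 0.3397, 0.3579)
P(in $4 after 3 rounds) = 0.3579

0.3579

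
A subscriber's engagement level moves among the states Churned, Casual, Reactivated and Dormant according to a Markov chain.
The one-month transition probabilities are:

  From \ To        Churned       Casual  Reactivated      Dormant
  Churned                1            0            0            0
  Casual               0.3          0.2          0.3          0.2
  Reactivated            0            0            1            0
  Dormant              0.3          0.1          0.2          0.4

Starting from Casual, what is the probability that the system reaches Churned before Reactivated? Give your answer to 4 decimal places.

Let h(s) be the probability of absorption at Churned starting from transient state s. Then h(Churned) = 1 and h(Reactivated) = 0. By first-step analysis:
h(Casual) = 0.3·1 + 0.2·h(Casual) + 0.3·0 + 0.2·h(Dormant)
h(Dormant) = 0.3·1 + 0.1·h(Casual) + 0.2·0 + 0.4·h(Dormant)
Solving: h(Casual) = 0.5217, h(Dormant) = 0.5870.
Starting from Casual, the probability is 0.5217.

0.5217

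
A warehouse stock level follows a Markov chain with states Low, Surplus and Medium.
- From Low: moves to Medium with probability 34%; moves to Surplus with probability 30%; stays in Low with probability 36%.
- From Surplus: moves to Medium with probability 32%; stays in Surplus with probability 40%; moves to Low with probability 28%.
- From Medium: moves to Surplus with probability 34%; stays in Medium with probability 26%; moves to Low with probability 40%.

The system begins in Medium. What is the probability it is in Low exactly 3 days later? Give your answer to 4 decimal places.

0.3449

Propagate the distribution vector 3 days from Medium.
After 0 days: (0.0000, 0.0000, 1.0000)
After 1 day: (0.4000, 0.3400, 0.2600)
After 2 days: (0.3432, 0.3444, 0.3124)
After 3 days: (0.3449, 0.3469, 0.3081)
P(in Low after 3 days) = 0.3449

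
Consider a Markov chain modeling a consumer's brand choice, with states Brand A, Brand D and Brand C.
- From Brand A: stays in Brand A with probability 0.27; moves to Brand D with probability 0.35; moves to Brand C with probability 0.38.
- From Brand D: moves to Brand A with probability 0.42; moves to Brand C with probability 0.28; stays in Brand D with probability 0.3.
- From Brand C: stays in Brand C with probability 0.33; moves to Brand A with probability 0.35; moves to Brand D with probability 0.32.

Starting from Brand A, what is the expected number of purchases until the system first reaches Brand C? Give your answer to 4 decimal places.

2.8846

Let t(s) be the expected number of purchases to first reach Brand C from state s, with t(Brand C) = 0. Conditioning on the first purchase:
t(Brand A) = 1 + 0.27·t(Brand A) + 0.35·t(Brand D)
t(Brand D) = 1 + 0.42·t(Brand A) + 0.3·t(Brand D)
Solving: t(Brand A) = 2.8846, t(Brand D) = 3.1593.
Expected purchases from Brand A to Brand C: 2.8846.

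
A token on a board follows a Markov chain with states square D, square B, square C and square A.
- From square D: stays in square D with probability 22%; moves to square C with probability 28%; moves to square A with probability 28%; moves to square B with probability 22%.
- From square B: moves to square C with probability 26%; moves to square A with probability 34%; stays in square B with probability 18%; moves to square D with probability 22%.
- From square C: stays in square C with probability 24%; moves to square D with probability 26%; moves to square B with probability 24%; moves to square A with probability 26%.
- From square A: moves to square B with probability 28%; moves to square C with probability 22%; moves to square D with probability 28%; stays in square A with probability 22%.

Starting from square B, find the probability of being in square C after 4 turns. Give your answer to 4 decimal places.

0.2490

Propagate the distribution vector 4 turns from square B.
After 0 turns: (0.0000, 1.0000, 0.0000, 0.0000)
After 1 turn: (0.2200, 0.1800, 0.2600, 0.3400)
After 2 turns: (0.2508, 0.2384, 0.2456, 0.2652)
After 3 turns: (0.2457, 0.2313, 0.2495, 0.2735)
After 4 turns: (0.2464, 0.2321, 0.2490, 0.2725)
P(in square C after 4 turns) = 0.2490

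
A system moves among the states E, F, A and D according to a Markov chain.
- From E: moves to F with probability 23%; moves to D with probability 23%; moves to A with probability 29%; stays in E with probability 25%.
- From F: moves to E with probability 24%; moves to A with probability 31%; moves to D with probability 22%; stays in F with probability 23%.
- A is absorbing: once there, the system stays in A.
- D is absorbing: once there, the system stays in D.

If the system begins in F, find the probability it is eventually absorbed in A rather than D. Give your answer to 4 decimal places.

0.5784

Let h(s) be the probability of absorption at A starting from transient state s. Then h(A) = 1 and h(D) = 0. By first-step analysis:
h(E) = 0.25·h(E) + 0.23·h(F) + 0.29·1 + 0.23·0
h(F) = 0.24·h(E) + 0.23·h(F) + 0.31·1 + 0.22·0
Solving: h(E) = 0.5640, h(F) = 0.5784.
Starting from F, the probability is 0.5784.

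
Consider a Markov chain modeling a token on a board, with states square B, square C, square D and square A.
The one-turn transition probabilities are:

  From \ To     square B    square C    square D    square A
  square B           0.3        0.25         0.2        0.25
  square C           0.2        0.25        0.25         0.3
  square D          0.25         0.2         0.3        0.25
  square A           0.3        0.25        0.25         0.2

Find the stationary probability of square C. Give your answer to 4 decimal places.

Let the stationary distribution be π with π = πP and π_1 + π_2 + π_3 + π_4 = 1.
π_1 = 0.3·π_1 + 0.2·π_2 + 0.25·π_3 + 0.3·π_4
π_2 = 0.25·π_1 + 0.25·π_2 + 0.2·π_3 + 0.25·π_4
π_3 = 0.2·π_1 + 0.25·π_2 + 0.3·π_3 + 0.25·π_4
Solving with the normalization constraint gives π = (0.2638, 0.2375, 0.2493, 0.2494).
So the stationary probability of square C is 0.2375.

0.2375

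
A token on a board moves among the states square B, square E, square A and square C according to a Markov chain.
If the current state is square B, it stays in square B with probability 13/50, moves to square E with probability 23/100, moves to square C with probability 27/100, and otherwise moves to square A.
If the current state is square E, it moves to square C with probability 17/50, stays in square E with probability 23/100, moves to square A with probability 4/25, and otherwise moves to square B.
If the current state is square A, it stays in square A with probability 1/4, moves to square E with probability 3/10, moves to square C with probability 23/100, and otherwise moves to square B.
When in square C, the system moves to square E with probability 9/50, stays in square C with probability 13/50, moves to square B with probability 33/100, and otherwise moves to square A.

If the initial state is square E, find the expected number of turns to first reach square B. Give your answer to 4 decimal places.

3.6003

Let t(s) be the expected number of turns to first reach square B from state s, with t(square B) = 0. Conditioning on the first turn:
t(square E) = 1 + 0.23·t(square E) + 0.16·t(square A) + 0.34·t(square C)
t(square A) = 1 + 0.3·t(square E) + 0.25·t(square A) + 0.23·t(square C)
t(square C) = 1 + 0.18·t(square E) + 0.23·t(square A) + 0.26·t(square C)
Solving: t(square E) = 3.6003, t(square A) = 3.8206, t(square C) = 3.4146.
Expected turns from square E to square B: 3.6003.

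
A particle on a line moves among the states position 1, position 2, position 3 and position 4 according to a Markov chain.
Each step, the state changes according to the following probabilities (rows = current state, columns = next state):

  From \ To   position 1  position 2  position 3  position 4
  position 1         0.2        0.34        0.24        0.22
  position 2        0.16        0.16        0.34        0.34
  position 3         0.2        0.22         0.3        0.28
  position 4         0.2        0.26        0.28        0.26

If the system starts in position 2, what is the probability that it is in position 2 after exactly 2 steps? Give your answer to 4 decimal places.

Propagate the distribution vector 2 steps from position 2.
After 0 steps: (0.0000, 1.0000, 0.0000, 0.0000)
After 1 step: (0.1600, 0.1600, 0.3400, 0.3400)
After 2 steps: (0.1936, 0.2432, 0.2900, 0.2732)
P(in position 2 after 2 steps) = 0.2432

0.2432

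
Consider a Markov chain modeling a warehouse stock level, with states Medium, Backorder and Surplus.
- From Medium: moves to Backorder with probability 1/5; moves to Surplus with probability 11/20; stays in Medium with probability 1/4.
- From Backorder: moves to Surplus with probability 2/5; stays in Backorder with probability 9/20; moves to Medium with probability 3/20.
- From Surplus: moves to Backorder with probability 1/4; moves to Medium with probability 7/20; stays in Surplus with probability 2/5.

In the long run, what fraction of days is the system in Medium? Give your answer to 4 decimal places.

0.2644

Let the stationary distribution be π with π = πP and π_1 + π_2 + π_3 = 1.
π_1 = 0.25·π_1 + 0.15·π_2 + 0.35·π_3
π_2 = 0.2·π_1 + 0.45·π_2 + 0.25·π_3
Solving with the normalization constraint gives π = (0.2644, 0.2960, 0.4397).
So the stationary probability of Medium is 0.2644.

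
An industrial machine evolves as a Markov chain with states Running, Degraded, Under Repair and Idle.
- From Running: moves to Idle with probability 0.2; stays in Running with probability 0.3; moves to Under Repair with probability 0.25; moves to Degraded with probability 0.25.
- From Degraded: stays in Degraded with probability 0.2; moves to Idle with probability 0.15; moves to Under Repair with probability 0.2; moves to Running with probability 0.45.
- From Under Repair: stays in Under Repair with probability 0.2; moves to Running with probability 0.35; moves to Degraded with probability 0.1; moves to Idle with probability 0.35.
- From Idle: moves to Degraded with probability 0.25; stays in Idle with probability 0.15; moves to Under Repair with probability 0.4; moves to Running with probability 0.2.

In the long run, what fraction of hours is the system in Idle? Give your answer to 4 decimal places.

0.2180

Let the stationary distribution be π with π = πP and π_1 + π_2 + π_3 + π_4 = 1.
π_1 = 0.3·π_1 + 0.45·π_2 + 0.35·π_3 + 0.2·π_4
π_2 = 0.25·π_1 + 0.2·π_2 + 0.1·π_3 + 0.25·π_4
π_3 = 0.25·π_1 + 0.2·π_2 + 0.2·π_3 + 0.4·π_4
Solving with the normalization constraint gives π = (0.3213, 0.2010, 0.2597, 0.2180).
So the stationary probability of Idle is 0.2180.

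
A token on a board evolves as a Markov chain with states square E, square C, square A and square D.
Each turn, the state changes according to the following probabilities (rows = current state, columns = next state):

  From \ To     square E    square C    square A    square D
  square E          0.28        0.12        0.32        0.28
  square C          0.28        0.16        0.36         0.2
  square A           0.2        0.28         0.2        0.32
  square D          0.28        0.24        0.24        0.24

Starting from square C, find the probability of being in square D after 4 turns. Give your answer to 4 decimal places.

0.2641

Propagate the distribution vector 4 turns from square C.
After 0 turns: (0.0000, 1.0000, 0.0000, 0.0000)
After 1 turn: (0.2800, 0.1600, 0.3600, 0.2000)
After 2 turns: (0.2512, 0.2080, 0.2672, 0.2736)
After 3 turns: (0.2586, 0.2039, 0.2744, 0.2631)
After 4 turns: (0.2581, 0.2036, 0.2742, 0.2641)
P(in square D after 4 turns) = 0.2641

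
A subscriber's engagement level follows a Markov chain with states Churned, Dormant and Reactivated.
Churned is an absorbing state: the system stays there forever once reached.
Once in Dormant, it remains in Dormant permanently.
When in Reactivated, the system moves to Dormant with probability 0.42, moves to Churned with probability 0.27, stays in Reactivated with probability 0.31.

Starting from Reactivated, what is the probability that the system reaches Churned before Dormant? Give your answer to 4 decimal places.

Let h(s) be the probability of absorption at Churned starting from transient state s. Then h(Churned) = 1 and h(Dormant) = 0. By first-step analysis:
h(Reactivated) = 0.27·1 + 0.42·0 + 0.31·h(Reactivated)
Solving: h(Reactivated) = 0.3913.
Starting from Reactivated, the probability is 0.3913.

0.3913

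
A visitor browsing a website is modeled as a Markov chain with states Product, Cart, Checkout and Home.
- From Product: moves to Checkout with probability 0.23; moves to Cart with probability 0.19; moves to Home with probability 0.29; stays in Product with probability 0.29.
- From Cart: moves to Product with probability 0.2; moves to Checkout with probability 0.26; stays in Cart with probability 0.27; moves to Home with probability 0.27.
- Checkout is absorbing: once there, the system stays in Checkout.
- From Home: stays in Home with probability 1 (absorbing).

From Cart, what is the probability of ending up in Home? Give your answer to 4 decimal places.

0.5199

Let h(s) be the probability of absorption at Home starting from transient state s. Then h(Home) = 1 and h(Checkout) = 0. By first-step analysis:
h(Product) = 0.29·h(Product) + 0.19·h(Cart) + 0.23·0 + 0.29·1
h(Cart) = 0.2·h(Product) + 0.27·h(Cart) + 0.26·0 + 0.27·1
Solving: h(Product) = 0.5476, h(Cart) = 0.5199.
Starting from Cart, the probability is 0.5199.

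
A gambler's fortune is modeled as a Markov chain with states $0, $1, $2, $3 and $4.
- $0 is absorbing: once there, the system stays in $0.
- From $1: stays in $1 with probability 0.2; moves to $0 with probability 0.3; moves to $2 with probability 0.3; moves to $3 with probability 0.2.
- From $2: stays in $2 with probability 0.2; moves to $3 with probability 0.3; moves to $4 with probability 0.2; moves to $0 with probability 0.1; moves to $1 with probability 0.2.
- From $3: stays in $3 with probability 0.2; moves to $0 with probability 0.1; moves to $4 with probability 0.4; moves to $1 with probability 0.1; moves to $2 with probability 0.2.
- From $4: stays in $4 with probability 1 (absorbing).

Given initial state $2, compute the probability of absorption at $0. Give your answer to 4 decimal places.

0.3838

Let h(s) be the probability of absorption at $0 starting from transient state s. Then h($0) = 1 and h($4) = 0. By first-step analysis:
h($1) = 0.3·1 + 0.2·h($1) + 0.3·h($2) + 0.2·h($3)
h($2) = 0.1·1 + 0.2·h($1) + 0.2·h($2) + 0.3·h($3) + 0.2·0
h($3) = 0.1·1 + 0.1·h($1) + 0.2·h($2) + 0.2·h($3) + 0.4·0
Solving: h($1) = 0.5927, h($2) = 0.3838, h($3) = 0.2950.
Starting from $2, the probability is 0.3838.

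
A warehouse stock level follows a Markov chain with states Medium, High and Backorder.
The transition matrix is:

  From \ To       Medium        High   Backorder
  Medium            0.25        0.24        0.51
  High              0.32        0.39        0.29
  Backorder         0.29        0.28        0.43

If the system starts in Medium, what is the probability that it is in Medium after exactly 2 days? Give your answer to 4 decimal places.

0.2872

Sum over the intermediate state after 1 day:
P = P(Medium→Medium)·P(Medium→Medium) + P(Medium→High)·P(High→Medium) + P(Medium→Backorder)·P(Backorder→Medium)
  = 0.25×0.25 + 0.24×0.32 + 0.51×0.29
  = 0.0625 + 0.0768 + 0.1479 = 0.2872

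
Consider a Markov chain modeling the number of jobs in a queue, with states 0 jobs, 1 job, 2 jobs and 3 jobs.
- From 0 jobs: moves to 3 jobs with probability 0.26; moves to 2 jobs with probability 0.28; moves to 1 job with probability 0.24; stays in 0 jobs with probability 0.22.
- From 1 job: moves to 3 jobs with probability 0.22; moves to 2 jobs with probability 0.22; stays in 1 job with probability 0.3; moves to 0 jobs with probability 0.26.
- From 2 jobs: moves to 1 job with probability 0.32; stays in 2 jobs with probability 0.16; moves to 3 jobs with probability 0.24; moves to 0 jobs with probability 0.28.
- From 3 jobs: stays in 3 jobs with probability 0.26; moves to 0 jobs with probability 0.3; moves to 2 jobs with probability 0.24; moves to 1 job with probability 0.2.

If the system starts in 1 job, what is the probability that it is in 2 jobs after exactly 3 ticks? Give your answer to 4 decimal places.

0.2270

Propagate the distribution vector 3 ticks from 1 job.
After 0 ticks: (0.0000, 1.0000, 0.0000, 0.0000)
After 1 tick: (0.2600, 0.3000, 0.2200, 0.2200)
After 2 ticks: (0.2628, 0.2668, 0.2268, 0.2436)
After 3 ticks: (0.2638, 0.2644, 0.2270, 0.2448)
P(in 2 jobs after 3 ticks) = 0.2270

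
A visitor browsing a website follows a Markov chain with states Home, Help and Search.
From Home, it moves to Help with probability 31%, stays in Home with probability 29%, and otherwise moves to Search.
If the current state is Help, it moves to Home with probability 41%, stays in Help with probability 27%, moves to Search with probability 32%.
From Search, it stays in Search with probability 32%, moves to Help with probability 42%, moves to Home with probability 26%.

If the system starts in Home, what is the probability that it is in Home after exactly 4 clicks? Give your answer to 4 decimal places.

0.3197

Propagate the distribution vector 4 clicks from Home.
After 0 clicks: (1.0000, 0.0000, 0.0000)
After 1 click: (0.2900, 0.3100, 0.4000)
After 2 clicks: (0.3152, 0.3416, 0.3432)
After 3 clicks: (0.3207, 0.3341, 0.3452)
After 4 clicks: (0.3197, 0.3346, 0.3457)
P(in Home after 4 clicks) = 0.3197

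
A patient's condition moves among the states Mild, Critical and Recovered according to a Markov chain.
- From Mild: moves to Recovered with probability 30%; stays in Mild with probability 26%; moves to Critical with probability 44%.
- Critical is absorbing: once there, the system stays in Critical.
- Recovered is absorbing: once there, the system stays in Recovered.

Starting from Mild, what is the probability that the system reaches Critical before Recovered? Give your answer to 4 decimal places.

0.5946

Let h(s) be the probability of absorption at Critical starting from transient state s. Then h(Critical) = 1 and h(Recovered) = 0. By first-step analysis:
h(Mild) = 0.26·h(Mild) + 0.44·1 + 0.3·0
Solving: h(Mild) = 0.5946.
Starting from Mild, the probability is 0.5946.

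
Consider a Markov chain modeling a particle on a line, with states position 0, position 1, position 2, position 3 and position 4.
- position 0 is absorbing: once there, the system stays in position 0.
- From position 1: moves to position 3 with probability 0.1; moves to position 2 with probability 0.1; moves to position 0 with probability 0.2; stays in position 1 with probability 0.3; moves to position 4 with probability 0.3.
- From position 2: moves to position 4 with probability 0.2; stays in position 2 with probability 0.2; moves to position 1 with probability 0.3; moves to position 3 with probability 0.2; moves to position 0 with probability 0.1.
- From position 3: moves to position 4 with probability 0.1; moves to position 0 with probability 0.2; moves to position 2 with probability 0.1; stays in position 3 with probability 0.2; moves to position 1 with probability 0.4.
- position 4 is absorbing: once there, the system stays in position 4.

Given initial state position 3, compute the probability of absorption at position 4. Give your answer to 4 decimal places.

0.4905

Let h(s) be the probability of absorption at position 4 starting from transient state s. Then h(position 4) = 1 and h(position 0) = 0. By first-step analysis:
h(position 1) = 0.2·0 + 0.3·h(position 1) + 0.1·h(position 2) + 0.1·h(position 3) + 0.3·1
h(position 2) = 0.1·0 + 0.3·h(position 1) + 0.2·h(position 2) + 0.2·h(position 3) + 0.2·1
h(position 3) = 0.2·0 + 0.4·h(position 1) + 0.1·h(position 2) + 0.2·h(position 3) + 0.1·1
Solving: h(position 1) = 0.5831, h(position 2) = 0.5913, h(position 3) = 0.4905.
Starting from position 3, the probability is 0.4905.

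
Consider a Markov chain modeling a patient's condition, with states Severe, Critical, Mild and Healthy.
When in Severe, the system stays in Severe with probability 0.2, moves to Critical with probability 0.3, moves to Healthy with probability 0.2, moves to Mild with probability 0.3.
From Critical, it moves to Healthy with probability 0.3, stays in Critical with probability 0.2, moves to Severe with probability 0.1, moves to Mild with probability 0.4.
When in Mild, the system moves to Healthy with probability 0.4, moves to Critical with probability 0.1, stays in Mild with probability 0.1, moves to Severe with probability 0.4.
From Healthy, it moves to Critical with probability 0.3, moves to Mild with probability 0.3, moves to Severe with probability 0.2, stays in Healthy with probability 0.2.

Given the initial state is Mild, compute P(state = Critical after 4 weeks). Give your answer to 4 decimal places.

Propagate the distribution vector 4 weeks from Mild.
After 0 weeks: (0.0000, 0.0000, 1.0000, 0.0000)
After 1 week: (0.4000, 0.1000, 0.1000, 0.4000)
After 2 weeks: (0.2100, 0.2700, 0.2900, 0.2300)
After 3 weeks: (0.2310, 0.2150, 0.2690, 0.2850)
After 4 weeks: (0.2323, 0.2247, 0.2677, 0.2753)
P(in Critical after 4 weeks) = 0.2247

0.2247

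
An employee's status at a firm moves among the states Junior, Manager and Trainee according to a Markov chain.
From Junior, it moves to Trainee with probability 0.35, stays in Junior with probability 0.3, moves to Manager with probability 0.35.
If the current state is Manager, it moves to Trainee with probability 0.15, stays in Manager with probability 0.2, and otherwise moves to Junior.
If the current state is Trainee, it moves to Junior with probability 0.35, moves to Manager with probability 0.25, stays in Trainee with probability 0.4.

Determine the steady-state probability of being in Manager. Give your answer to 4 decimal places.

Let the stationary distribution be π with π = πP and π_1 + π_2 + π_3 = 1.
π_1 = 0.3·π_1 + 0.65·π_2 + 0.35·π_3
π_2 = 0.35·π_1 + 0.2·π_2 + 0.25·π_3
Solving with the normalization constraint gives π = (0.4126, 0.2774, 0.3100).
So the stationary probability of Manager is 0.2774.

0.2774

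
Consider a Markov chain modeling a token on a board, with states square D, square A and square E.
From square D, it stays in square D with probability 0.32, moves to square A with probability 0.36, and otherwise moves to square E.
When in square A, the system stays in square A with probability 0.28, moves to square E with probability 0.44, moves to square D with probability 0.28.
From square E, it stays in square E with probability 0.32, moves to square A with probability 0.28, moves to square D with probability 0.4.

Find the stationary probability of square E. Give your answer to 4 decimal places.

Let the stationary distribution be π with π = πP and π_1 + π_2 + π_3 = 1.
π_1 = 0.32·π_1 + 0.28·π_2 + 0.4·π_3
π_2 = 0.36·π_1 + 0.28·π_2 + 0.28·π_3
Solving with the normalization constraint gives π = (0.3363, 0.3069, 0.3568).
So the stationary probability of square E is 0.3568.

0.3568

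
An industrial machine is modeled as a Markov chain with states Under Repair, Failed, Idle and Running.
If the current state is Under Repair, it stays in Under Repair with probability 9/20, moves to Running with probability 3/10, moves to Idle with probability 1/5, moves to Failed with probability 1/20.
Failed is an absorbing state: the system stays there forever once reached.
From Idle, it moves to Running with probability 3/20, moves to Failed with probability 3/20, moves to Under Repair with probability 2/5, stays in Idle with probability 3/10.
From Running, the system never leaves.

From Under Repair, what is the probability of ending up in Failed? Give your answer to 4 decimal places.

0.2131

Let h(s) be the probability of absorption at Failed starting from transient state s. Then h(Failed) = 1 and h(Running) = 0. By first-step analysis:
h(Under Repair) = 0.45·h(Under Repair) + 0.05·1 + 0.2·h(Idle) + 0.3·0
h(Idle) = 0.4·h(Under Repair) + 0.15·1 + 0.3·h(Idle) + 0.15·0
Solving: h(Under Repair) = 0.2131, h(Idle) = 0.3361.
Starting from Under Repair, the probability is 0.2131.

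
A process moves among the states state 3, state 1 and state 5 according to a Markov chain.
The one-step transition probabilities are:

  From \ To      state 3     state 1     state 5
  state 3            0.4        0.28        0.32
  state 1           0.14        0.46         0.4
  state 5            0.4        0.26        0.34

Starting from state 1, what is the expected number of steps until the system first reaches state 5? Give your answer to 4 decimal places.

Let t(s) be the expected number of steps to first reach state 5 from state s, with t(state 5) = 0. Conditioning on the first step:
t(state 3) = 1 + 0.4·t(state 3) + 0.28·t(state 1)
t(state 1) = 1 + 0.14·t(state 3) + 0.46·t(state 1)
Solving: t(state 3) = 2.8792, t(state 1) = 2.5983.
Expected steps from state 1 to state 5: 2.5983.

2.5983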